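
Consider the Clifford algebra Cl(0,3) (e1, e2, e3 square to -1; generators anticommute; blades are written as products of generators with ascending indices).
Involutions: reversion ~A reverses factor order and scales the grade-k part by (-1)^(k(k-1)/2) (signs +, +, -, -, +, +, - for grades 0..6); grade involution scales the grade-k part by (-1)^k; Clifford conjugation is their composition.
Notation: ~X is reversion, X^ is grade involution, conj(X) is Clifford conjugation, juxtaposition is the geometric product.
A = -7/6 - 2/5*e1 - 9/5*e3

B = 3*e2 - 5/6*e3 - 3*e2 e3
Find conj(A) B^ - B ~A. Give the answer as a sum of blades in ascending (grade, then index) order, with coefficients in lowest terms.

first term: -3/2 - 19/10*e2 - 35/36*e3 - 6/5*e1 e2 + 1/3*e1 e3 + 89/10*e2 e3 - 6/5*e1 e2 e3
second term: -3/2 - 89/10*e2 + 35/36*e3 + 6/5*e1 e2 - 1/3*e1 e3 - 19/10*e2 e3 + 6/5*e1 e2 e3
Answer: 7*e2 - 35/18*e3 - 12/5*e1 e2 + 2/3*e1 e3 + 54/5*e2 e3 - 12/5*e1 e2 e3


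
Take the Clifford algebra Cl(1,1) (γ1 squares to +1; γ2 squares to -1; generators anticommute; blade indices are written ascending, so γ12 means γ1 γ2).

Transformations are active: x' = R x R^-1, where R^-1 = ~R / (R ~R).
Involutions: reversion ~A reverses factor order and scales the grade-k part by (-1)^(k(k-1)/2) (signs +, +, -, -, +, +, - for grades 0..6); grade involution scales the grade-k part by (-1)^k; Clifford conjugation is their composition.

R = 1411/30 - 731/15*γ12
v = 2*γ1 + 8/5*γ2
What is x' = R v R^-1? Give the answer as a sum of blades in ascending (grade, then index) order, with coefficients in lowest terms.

~R = 1411/30 + 731/15*γ12, and R ~R = -48841/300, so R^-1 = ~R / (-48841/300).
R v = 4301/25*γ1 + 4318/25*γ2
Answer: -85686/845*γ1 - 17136/169*γ2


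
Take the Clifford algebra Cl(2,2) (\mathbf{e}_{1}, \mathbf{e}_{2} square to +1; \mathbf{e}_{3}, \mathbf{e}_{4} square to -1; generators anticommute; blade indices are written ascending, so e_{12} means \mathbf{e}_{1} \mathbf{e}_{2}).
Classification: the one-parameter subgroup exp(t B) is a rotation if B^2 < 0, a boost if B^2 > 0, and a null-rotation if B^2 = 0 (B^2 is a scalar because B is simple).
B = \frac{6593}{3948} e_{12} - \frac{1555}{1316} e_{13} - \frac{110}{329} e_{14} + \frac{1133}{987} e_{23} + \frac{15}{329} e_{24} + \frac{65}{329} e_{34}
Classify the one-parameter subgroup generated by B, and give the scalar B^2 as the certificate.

B^2 term by term: the squares give (\frac{6593}{3948})^2*(e_{12})^2 + (-\frac{1555}{1316})^2*(e_{13})^2 + (-\frac{110}{329})^2*(e_{14})^2 + (\frac{1133}{987})^2*(e_{23})^2 + (\frac{15}{329})^2*(e_{24})^2 + (\frac{65}{329})^2*(e_{34})^2 = \frac{43467649}{15586704}*(-1) + \frac{2418025}{1731856}*(+1) + \frac{12100}{108241}*(+1) + \frac{1283689}{974169}*(+1) + \frac{225}{108241}*(+1) + \frac{4225}{108241}*(-1) = 0 (each basis 2-blade squares to minus the product of its generators' squares); cross terms between blades sharing an index anticommute and cancel; the commuting (index-disjoint) pairs give grade-4 terms 2*c*c'*(blade product), which cancel blade by blade — e_{1234}: \frac{428545}{649446} + \frac{23325}{216482} - \frac{249260}{324723} = 0 — confirming B is simple. So B^2 = 0.
Answer: null-rotation, certificate B^2 = 0. The class reads off the invariant scalar 0 directly.


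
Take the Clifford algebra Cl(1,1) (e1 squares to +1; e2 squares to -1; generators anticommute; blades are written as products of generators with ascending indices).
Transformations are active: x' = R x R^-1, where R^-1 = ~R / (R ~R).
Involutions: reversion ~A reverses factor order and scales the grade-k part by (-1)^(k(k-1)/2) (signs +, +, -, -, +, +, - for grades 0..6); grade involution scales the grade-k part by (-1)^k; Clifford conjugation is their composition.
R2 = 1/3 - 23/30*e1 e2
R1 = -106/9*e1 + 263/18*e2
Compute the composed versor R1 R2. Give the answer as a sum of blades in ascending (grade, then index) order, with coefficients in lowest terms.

Distribute over the terms of R1 (each basis-blade product reordered to ascending indices, repeated generators contracted through their squares):
(-106/9*e1) R2 = -106/27*e1 + 1219/135*e2
(263/18*e2) R2 = -6049/540*e1 + 263/54*e2
Summing the partial products and collecting blades:
Answer: -2723/180*e1 + 139/10*e2


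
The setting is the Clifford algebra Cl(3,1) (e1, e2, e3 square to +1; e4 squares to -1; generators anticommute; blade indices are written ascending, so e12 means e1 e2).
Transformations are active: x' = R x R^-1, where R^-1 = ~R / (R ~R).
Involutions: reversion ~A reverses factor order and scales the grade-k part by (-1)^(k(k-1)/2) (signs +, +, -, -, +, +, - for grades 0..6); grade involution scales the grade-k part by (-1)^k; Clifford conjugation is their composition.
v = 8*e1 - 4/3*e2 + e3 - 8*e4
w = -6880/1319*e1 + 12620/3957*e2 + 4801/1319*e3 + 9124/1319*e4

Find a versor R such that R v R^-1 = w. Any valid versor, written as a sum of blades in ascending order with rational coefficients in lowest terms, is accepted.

Key observation: q(v) = q(w) = 25/9 (sandwiches preserve the norm), so R = v + w = 3672/1319*e1 + 2448/1319*e2 + 6120/1319*e3 - 1428/1319*e4 works whenever it is invertible — the component of v along it is kept and (v - w)/2 reverses, sending v to w.
Answer: 3672/1319*e1 + 2448/1319*e2 + 6120/1319*e3 - 1428/1319*e4


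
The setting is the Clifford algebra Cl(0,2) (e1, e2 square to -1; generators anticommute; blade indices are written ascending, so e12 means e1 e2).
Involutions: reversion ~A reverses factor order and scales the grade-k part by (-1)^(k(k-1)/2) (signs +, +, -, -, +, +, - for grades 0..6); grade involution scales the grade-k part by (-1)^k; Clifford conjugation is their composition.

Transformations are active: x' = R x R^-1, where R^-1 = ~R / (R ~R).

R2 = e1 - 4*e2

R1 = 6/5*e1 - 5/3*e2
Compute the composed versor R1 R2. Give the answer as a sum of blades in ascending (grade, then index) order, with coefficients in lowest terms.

Distribute over the terms of R1 (each basis-blade product reordered to ascending indices, repeated generators contracted through their squares):
(6/5*e1) R2 = -6/5 - 24/5*e12
(-5/3*e2) R2 = -20/3 + 5/3*e12
Summing the partial products and collecting blades:
Answer: -118/15 - 47/15*e12


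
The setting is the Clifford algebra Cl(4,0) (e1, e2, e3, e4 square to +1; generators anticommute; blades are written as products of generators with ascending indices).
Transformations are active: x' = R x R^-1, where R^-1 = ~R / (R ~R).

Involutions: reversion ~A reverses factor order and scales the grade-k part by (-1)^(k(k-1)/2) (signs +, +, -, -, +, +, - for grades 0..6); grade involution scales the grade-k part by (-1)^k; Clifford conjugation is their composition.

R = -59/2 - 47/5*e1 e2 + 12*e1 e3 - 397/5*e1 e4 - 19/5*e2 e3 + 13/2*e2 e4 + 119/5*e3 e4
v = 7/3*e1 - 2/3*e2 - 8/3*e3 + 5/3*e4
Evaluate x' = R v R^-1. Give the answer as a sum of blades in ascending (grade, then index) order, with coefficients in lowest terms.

~R = -59/2 + 47/5*e1 e2 - 12*e1 e3 + 397/5*e1 e4 + 19/5*e2 e3 - 13/2*e2 e4 - 119/5*e3 e4, and R ~R = 80301/10, so R^-1 = ~R / (80301/10).
R v = -2269/10*e1 + 1877/30*e2 + 439/5*e3 + 2039/10*e4 + 121/5*e1 e2 e3 - 1603/30*e1 e2 e4 - 681/5*e1 e3 e4 - 73/15*e2 e3 e4
Answer: -65749/41535*e1 - 2633/2769*e2 - 29932/41535*e3 - 28594/8307*e4


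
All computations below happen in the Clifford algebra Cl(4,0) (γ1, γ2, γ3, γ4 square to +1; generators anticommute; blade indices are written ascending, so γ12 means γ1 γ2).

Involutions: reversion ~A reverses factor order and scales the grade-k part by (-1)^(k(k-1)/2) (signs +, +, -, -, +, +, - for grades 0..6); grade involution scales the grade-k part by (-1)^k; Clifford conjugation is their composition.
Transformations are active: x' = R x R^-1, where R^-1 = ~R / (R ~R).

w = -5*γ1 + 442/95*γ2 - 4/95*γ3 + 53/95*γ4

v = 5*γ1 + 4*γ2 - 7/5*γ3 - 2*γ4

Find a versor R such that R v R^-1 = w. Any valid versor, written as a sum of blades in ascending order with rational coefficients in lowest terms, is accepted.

Here q(v) = q(w) = 1174/25; the classical choice R = v + w = 822/95*γ2 - 137/95*γ3 - 137/95*γ4 then realises v -> w under the sandwich.
Answer: 822/95*γ2 - 137/95*γ3 - 137/95*γ4


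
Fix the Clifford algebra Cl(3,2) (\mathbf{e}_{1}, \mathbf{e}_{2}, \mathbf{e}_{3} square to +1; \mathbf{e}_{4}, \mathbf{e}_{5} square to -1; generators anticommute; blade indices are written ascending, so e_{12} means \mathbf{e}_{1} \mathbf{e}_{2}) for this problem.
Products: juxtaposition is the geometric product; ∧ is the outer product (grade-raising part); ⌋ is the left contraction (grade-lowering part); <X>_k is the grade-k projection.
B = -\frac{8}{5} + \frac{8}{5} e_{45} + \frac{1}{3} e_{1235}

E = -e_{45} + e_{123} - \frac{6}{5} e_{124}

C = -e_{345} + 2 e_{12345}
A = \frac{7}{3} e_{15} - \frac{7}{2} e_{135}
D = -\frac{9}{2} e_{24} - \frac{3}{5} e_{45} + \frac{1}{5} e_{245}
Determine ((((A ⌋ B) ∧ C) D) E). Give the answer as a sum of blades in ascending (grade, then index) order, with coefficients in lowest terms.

step 1: -\frac{7}{6} e_{2} + \frac{7}{9} e_{23}
step 2: \frac{7}{6} e_{2345}
step 3: \frac{7}{30} e_{3} + \frac{7}{10} e_{23} + \frac{21}{4} e_{35}
step 4: -\frac{7}{10} e_{1} + \frac{7}{30} e_{12} - \frac{21}{4} e_{34} - \frac{21}{4} e_{125} + \frac{21}{25} e_{134} - \frac{7}{30} e_{345} - \frac{7}{25} e_{1234} - \frac{7}{10} e_{2345} + \frac{63}{10} e_{12345}
Answer: -\frac{7}{10} e_{1} + \frac{7}{30} e_{12} - \frac{21}{4} e_{34} - \frac{21}{4} e_{125} + \frac{21}{25} e_{134} - \frac{7}{30} e_{345} - \frac{7}{25} e_{1234} - \frac{7}{10} e_{2345} + \frac{63}{10} e_{12345}


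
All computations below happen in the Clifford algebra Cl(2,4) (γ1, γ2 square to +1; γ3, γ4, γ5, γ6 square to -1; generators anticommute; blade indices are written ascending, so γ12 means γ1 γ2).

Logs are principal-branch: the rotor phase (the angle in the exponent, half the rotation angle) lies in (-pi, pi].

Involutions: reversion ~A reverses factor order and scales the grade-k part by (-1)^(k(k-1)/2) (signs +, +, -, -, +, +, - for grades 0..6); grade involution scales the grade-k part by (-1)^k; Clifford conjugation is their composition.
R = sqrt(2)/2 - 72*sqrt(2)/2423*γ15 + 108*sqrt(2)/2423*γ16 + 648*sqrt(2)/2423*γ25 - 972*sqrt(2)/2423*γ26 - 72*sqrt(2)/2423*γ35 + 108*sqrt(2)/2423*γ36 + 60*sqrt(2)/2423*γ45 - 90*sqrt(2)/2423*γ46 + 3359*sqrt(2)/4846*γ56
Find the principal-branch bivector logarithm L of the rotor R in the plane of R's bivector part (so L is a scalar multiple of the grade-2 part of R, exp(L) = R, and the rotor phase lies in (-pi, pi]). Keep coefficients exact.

The scalar part of R is sqrt(2)/2, which pins the rotor phase on the principal branch; dividing the bivector part by the sine of that phase recovers the unit plane, and L is the phase times that plane.
Concretely: cos(phase) = sqrt(2)/2 gives phase = ±pi/4, and since phase/sin(phase) is even the sign is immaterial: L = (phase/sin(phase)) * <R>_2 = (sqrt(2)*pi/4) * <R>_2.
Answer: -36*pi/2423*γ15 + 54*pi/2423*γ16 + 324*pi/2423*γ25 - 486*pi/2423*γ26 - 36*pi/2423*γ35 + 54*pi/2423*γ36 + 30*pi/2423*γ45 - 45*pi/2423*γ46 + 3359*pi/9692*γ56


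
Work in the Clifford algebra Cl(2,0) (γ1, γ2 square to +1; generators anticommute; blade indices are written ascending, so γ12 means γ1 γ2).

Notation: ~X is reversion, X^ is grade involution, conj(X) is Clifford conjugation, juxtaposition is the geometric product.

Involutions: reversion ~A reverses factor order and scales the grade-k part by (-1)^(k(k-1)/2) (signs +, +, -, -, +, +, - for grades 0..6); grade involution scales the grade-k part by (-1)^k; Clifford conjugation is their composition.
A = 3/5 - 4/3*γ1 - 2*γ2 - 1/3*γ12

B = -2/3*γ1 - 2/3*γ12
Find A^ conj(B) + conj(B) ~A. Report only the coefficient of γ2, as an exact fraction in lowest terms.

first term: 10/9 - 14/15*γ1 + 10/9*γ2 - 14/15*γ12
second term: -10/9 - 14/15*γ1 + 10/9*γ2 - 14/15*γ12
Answer: 20/9


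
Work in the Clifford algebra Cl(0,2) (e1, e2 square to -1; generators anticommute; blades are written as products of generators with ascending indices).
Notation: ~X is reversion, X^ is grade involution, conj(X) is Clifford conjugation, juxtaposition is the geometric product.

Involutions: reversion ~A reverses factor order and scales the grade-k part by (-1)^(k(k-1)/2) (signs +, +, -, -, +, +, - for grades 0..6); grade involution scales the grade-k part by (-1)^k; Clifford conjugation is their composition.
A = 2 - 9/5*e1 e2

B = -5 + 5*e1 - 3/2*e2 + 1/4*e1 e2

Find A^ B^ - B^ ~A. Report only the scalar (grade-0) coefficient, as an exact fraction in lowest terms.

first term: -191/20 - 73/10*e1 + 12*e2 + 19/2*e1 e2
second term: -209/20 - 73/10*e1 + 12*e2 - 17/2*e1 e2
Answer: 9/10


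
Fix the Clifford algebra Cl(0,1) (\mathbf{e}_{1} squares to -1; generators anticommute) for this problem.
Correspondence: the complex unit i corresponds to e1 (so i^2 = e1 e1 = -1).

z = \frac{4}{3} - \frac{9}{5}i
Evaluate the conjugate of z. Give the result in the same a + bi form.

In blades: z = \frac{4}{3} - \frac{9}{5} e_{1}.
Conjugation here is Clifford conjugation: the scalar is fixed and the grade-1 and grade-2 blades all flip sign, giving \frac{4}{3} + \frac{9}{5} e_{1}; translating back:
Answer: \frac{4}{3} + \frac{9}{5}i


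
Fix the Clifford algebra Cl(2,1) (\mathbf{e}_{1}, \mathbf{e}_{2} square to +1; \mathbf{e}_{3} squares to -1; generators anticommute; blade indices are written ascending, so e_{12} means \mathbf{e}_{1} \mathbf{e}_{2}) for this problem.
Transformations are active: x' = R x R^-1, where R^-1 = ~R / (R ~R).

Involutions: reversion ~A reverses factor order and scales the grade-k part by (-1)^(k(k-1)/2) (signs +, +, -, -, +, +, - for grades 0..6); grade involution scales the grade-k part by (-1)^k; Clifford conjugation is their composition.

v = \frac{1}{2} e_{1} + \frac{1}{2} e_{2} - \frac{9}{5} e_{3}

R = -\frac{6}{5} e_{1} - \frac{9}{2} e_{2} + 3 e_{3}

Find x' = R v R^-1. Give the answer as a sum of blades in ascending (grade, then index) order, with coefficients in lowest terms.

~R = -\frac{6}{5} e_{1} - \frac{9}{2} e_{2} + 3 e_{3}, and R ~R = \frac{1269}{100}, so R^-1 = ~R / (\frac{1269}{100}).
R v = \frac{51}{20} + \frac{33}{20} e_{12} + \frac{33}{50} e_{13} + \frac{33}{5} e_{23}
Answer: -\frac{277}{282} e_{1} - \frac{217}{94} e_{2} + \frac{2119}{705} e_{3}


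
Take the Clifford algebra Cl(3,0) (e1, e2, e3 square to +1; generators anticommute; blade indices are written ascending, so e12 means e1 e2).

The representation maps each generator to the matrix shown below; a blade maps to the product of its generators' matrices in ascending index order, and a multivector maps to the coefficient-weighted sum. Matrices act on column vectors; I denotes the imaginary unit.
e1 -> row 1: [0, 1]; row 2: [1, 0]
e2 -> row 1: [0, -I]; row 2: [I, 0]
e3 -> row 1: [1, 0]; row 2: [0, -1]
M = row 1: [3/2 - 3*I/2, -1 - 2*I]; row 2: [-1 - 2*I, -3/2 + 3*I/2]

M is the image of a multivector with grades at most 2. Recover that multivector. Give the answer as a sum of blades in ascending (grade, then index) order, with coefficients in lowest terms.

Method: 1, rho(e1), rho(e2), rho(e3) form a trace-orthogonal basis of the 2x2 complex matrices (tr(X Y) = 2 if X = Y, else 0), so M = m0*1 + m1*rho(e1) + m2*rho(e2) + m3*rho(e3) with m0 = tr(M)/2 = 0, m1 = tr(M rho(e1))/2 = -1 - 2*I, m2 = tr(M rho(e2))/2 = 0, m3 = tr(M rho(e3))/2 = 3/2 - 3*I/2.
Multiplying table entries, the bivector images are rho(e12) = I*rho(e3), rho(e13) = -I*rho(e2), rho(e23) = I*rho(e1); with real blade coefficients the real parts of m0..m3 are the coefficients of 1, e1, e2, e3 and the imaginary parts give the bivectors (e23: Im m1, e13: -Im m2, e12: Im m3).
Answer: -e1 + 3/2*e3 - 3/2*e12 - 2*e23


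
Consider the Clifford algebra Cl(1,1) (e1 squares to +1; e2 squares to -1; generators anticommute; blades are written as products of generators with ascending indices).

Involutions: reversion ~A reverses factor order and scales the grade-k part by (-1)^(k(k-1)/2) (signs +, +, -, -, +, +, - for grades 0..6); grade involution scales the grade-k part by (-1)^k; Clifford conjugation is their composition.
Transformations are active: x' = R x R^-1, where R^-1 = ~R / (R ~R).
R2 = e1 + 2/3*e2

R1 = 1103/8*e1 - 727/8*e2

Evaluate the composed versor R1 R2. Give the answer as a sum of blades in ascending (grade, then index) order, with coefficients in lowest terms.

Distribute over the terms of R1 (each basis-blade product reordered to ascending indices, repeated generators contracted through their squares):
(1103/8*e1) R2 = 1103/8 + 1103/12*e1 e2
(-727/8*e2) R2 = 727/12 + 727/8*e1 e2
Summing the partial products and collecting blades:
Answer: 4763/24 + 4387/24*e1 e2


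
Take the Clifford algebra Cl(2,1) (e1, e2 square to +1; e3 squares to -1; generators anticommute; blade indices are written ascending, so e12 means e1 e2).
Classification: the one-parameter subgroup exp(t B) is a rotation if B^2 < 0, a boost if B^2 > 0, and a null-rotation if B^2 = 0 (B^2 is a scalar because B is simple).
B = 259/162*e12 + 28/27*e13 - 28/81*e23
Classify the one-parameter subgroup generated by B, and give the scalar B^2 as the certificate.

B^2 term by term: the squares give (259/162)^2*(e12)^2 + (28/27)^2*(e13)^2 + (-28/81)^2*(e23)^2 = 67081/26244*(-1) + 784/729*(+1) + 784/6561*(+1) = -49/36 (each basis 2-blade squares to minus the product of its generators' squares); cross terms between blades sharing an index anticommute and cancel. So B^2 = -49/36.
Answer: rotation, certificate B^2 = -49/36. Certificate logic: -49/36 is a conjugation-invariant scalar, so its sign fixes rotation versus boost versus null-rotation outright.


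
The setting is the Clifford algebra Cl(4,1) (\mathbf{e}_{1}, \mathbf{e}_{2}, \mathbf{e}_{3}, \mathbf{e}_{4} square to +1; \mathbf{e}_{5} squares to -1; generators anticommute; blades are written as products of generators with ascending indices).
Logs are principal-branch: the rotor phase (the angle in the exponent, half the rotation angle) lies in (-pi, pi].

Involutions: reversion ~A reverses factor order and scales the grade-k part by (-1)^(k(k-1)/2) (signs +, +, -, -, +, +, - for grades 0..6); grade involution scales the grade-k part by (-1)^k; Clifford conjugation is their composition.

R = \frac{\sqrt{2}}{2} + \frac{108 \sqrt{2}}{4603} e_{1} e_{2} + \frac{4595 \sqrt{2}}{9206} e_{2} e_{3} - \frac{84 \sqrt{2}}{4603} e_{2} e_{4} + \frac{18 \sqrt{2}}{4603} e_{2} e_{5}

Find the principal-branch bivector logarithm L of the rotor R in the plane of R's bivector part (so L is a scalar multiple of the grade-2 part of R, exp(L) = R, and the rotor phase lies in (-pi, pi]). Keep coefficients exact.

The scalar part of R is \frac{\sqrt{2}}{2}, which fixes the principal-branch rotor phase; the unit plane is then the bivector part divided by the sine of that phase, and L is that plane scaled by the phase.
Concretely: cos(phase) = \frac{\sqrt{2}}{2} gives phase = ±\frac{\pi}{4}, and since phase/sin(phase) is even the sign is immaterial: L = (phase/sin(phase)) * <R>_2 = (\frac{\sqrt{2} \pi}{4}) * <R>_2.
Answer: \frac{54 \pi}{4603} e_{1} e_{2} + \frac{4595 \pi}{18412} e_{2} e_{3} - \frac{42 \pi}{4603} e_{2} e_{4} + \frac{9 \pi}{4603} e_{2} e_{5}


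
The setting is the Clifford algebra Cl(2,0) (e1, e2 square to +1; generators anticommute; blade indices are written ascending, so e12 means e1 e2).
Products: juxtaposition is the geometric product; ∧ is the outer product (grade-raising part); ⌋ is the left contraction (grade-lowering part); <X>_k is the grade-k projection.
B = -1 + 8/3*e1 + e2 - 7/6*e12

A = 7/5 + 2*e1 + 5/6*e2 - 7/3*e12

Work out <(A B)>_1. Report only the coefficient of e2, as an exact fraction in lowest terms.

step 1: 92/45 + 67/180*e1 + 401/90*e2 + 43/90*e12
step 2: 67/180*e1 + 401/90*e2
Answer: 401/90


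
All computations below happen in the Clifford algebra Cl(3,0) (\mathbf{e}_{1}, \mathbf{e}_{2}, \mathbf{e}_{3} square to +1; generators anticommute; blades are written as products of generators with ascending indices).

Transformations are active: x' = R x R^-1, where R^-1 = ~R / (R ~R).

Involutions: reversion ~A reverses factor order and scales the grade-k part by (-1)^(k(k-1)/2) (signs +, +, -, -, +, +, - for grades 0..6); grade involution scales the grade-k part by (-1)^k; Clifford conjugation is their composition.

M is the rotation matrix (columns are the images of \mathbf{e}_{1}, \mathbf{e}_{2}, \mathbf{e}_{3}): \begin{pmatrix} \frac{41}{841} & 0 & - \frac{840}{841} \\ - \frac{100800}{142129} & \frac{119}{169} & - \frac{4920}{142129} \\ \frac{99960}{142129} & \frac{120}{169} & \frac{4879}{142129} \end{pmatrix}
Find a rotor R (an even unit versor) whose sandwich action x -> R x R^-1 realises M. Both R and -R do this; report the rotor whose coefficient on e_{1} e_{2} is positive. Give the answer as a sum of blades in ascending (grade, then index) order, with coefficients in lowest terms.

Method: write R = a + b12*e_{1} e_{2} + b13*e_{1} e_{3} + b23*e_{2} e_{3} with a^2 + b12^2 + b13^2 + b23^2 = 1 (so R^-1 = ~R). Expanding the columns R e_j ~R gives tr M = 4a^2 - 1 and, from the antisymmetric part, M21 - M12 = -4a*b12, M13 - M31 = 4a*b13, M32 - M23 = -4a*b23.
Here tr M = \frac{111887}{142129}, so a^2 = (1 + tr M)/4 = \frac{63504}{142129} and a = ±\frac{252}{377}. Taking a = \frac{252}{377}: M21 - M12 = -\frac{100800}{142129}, M13 - M31 = -\frac{241920}{142129}, M32 - M23 = \frac{105840}{142129}, giving b12 = \frac{100}{377}, b13 = -\frac{240}{377}, b23 = -\frac{105}{377}, i.e. R = \frac{252}{377} + \frac{100}{377} e_{1} e_{2} - \frac{240}{377} e_{1} e_{3} - \frac{105}{377} e_{2} e_{3}.
Its e_{1} e_{2} coefficient is already positive.
Answer: \frac{252}{377} + \frac{100}{377} e_{1} e_{2} - \frac{240}{377} e_{1} e_{3} - \frac{105}{377} e_{2} e_{3}. Note: both R and -R realise this M (trace \frac{111887}{142129}); the covering map identifies them, and the e_{1} e_{2}-coefficient sign is the tie-breaker.


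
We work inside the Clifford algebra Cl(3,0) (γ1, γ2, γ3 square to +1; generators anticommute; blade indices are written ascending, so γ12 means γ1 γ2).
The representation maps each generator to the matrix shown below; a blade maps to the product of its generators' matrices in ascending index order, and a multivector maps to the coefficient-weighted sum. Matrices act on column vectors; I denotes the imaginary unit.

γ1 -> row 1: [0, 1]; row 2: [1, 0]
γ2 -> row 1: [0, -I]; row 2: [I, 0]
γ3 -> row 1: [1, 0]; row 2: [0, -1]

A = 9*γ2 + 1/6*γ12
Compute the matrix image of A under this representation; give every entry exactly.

Bivector images (products of the table entries): rho(γ12) = rho(γ1)rho(γ2) = row 1: [I, 0]; row 2: [0, -I].
M = (9)*rho(γ2) + (1/6)*rho(γ12), summed entrywise:
Answer: row 1: [I/6, -9*I]; row 2: [9*I, -I/6]


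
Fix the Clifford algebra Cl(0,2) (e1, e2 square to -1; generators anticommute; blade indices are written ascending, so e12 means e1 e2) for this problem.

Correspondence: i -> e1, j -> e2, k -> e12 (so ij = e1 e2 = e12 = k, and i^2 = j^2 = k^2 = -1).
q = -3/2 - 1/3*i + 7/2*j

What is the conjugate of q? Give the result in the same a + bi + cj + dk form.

In blades: q = -3/2 - 1/3*e1 + 7/2*e2.
Conjugation here is Clifford conjugation: the scalar is fixed and the grade-1 and grade-2 blades all flip sign, giving -3/2 + 1/3*e1 - 7/2*e2; translating back:
Answer: -3/2 + 1/3*i - 7/2*j


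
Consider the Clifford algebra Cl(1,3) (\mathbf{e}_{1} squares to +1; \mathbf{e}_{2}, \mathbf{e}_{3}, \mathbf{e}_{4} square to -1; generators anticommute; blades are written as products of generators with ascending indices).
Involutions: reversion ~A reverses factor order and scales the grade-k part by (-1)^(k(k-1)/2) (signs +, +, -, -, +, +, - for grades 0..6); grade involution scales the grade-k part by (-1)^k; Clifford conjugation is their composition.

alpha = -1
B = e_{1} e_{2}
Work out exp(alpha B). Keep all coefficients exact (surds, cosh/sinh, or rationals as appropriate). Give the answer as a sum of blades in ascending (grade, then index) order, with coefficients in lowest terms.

B^2 = (1)^2*(e_{1} e_{2})^2 = 1*(+1) = 1 (a basis 2-blade squares to minus the product of its generators' squares).
B^2 = 1 — a positive square means the series sums to a boost: l = 1, alpha*l = -1, so exp(alpha B) = cosh(-1) + (sinh(-1)/1)*B = \cosh{\left(1 \right)} + (- \sinh{\left(1 \right)})*B.
Answer: \cosh{\left(1 \right)} - \sinh{\left(1 \right)} e_{1} e_{2}


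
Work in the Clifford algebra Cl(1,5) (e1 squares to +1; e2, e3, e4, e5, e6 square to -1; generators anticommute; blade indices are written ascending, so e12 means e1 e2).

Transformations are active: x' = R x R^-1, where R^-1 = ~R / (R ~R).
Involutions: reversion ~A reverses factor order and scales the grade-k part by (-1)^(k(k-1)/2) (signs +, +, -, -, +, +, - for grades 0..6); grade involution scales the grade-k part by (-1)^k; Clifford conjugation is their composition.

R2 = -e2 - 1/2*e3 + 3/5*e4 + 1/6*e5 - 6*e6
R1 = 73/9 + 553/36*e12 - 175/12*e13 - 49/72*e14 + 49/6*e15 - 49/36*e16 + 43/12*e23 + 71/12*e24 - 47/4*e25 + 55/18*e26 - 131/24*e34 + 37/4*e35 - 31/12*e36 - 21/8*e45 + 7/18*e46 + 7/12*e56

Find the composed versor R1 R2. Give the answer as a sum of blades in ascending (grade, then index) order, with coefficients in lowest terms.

Distribute over the terms of R2 (each basis-blade product reordered to ascending indices, repeated generators contracted through their squares):
R1 (-e2) = 553/36*e1 - 73/9*e2 - 43/12*e3 - 71/12*e4 + 47/4*e5 - 55/18*e6 - 175/12*e123 - 49/72*e124 + 49/6*e125 - 49/36*e126 + 131/24*e234 - 37/4*e235 + 31/12*e236 + 21/8*e245 - 7/18*e246 - 7/12*e256
R1 (-1/2*e3) = -175/24*e1 + 43/24*e2 - 73/18*e3 + 131/48*e4 - 37/8*e5 + 31/24*e6 - 553/72*e123 - 49/144*e134 + 49/12*e135 - 49/72*e136 + 71/24*e234 - 47/8*e235 + 55/36*e236 + 21/16*e345 - 7/36*e346 - 7/24*e356
R1 (3/5*e4) = 49/120*e1 - 71/20*e2 + 131/40*e3 + 73/15*e4 - 63/40*e5 + 7/30*e6 + 553/60*e124 - 35/4*e134 - 49/10*e145 + 49/60*e146 + 43/20*e234 + 141/20*e245 - 11/6*e246 - 111/20*e345 + 31/20*e346 + 7/20*e456
R1 (1/6*e5) = -49/36*e1 + 47/24*e2 - 37/24*e3 + 7/16*e4 + 73/54*e5 + 7/72*e6 + 553/216*e125 - 175/72*e135 - 49/432*e145 + 49/216*e156 + 43/72*e235 + 71/72*e245 - 55/108*e256 - 131/144*e345 + 31/72*e356 - 7/108*e456
R1 (-6*e6) = -49/6*e1 + 55/3*e2 - 31/2*e3 + 7/3*e4 + 7/2*e5 - 146/3*e6 - 553/6*e126 + 175/2*e136 + 49/12*e146 - 49*e156 - 43/2*e236 - 71/2*e246 + 141/2*e256 + 131/4*e346 - 111/2*e356 + 63/4*e456
Summing the partial products and collecting blades:
Answer: -21/20*e1 + 469/45*e2 - 3853/180*e3 + 89/20*e4 + 5617/540*e5 - 501/10*e6 - 1603/72*e123 + 3073/360*e124 + 2317/216*e125 - 3367/36*e126 - 1309/144*e134 + 119/72*e135 + 6251/72*e136 - 10829/2160*e145 + 49/10*e146 - 10535/216*e156 + 317/30*e234 - 523/36*e235 - 313/18*e236 + 1919/180*e245 - 679/18*e246 + 1874/27*e256 - 1853/360*e345 + 6139/180*e346 - 1993/36*e356 + 8659/540*e456


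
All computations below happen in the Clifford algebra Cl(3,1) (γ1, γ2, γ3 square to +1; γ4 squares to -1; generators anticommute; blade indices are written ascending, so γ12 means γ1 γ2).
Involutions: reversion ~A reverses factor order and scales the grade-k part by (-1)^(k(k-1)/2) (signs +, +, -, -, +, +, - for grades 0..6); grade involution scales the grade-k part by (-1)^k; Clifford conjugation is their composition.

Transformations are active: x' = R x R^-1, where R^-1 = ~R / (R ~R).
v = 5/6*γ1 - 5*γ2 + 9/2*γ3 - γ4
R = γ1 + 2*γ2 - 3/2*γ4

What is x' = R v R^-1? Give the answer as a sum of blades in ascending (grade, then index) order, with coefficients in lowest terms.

~R = γ1 + 2*γ2 - 3/2*γ4, and R ~R = 11/4, so R^-1 = ~R / (11/4).
R v = -32/3 - 20/3*γ12 + 9/2*γ13 + 1/4*γ14 + 9*γ23 - 19/2*γ24 + 27/4*γ34
Answer: -189/22*γ1 - 347/33*γ2 - 9/2*γ3 + 139/11*γ4


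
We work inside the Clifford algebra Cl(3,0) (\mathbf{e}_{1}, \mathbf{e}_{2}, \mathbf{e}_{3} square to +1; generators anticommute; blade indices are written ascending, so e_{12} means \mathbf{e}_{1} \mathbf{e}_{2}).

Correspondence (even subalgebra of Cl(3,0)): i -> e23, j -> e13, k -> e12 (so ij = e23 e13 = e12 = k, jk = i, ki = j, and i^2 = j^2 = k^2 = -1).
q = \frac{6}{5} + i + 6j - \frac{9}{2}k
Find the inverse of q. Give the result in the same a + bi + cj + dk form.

In blades: q = \frac{6}{5} - \frac{9}{2} e_{12} + 6 e_{13} + e_{23}.
With qbar = \frac{6}{5} + \frac{9}{2} e_{12} - 6 e_{13} - e_{23} (scalar fixed, mapped units negated), q qbar = \frac{5869}{100} (the sum of squared coefficients), so q^-1 = qbar / (\frac{5869}{100}) = \frac{120}{5869} + \frac{450}{5869} e_{12} - \frac{600}{5869} e_{13} - \frac{100}{5869} e_{23}; translating back:
Answer: \frac{120}{5869} - \frac{100}{5869}i - \frac{600}{5869}j + \frac{450}{5869}k


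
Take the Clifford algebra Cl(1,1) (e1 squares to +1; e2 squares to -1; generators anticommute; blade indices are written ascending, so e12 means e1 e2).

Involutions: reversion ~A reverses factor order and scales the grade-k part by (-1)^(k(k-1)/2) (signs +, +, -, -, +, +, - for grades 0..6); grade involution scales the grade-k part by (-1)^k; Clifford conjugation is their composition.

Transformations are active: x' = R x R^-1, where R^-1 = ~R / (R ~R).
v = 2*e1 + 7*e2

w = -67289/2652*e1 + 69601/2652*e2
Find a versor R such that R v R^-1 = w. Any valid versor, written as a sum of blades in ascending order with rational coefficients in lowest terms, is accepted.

Why this works: both vectors square to -45, so q(v) = q(w) and R = v + w = -61985/2652*e1 + 88165/2652*e2 carries v to w — its own direction survives, the complement (v - w)/2 flips.
Answer: -61985/2652*e1 + 88165/2652*e2


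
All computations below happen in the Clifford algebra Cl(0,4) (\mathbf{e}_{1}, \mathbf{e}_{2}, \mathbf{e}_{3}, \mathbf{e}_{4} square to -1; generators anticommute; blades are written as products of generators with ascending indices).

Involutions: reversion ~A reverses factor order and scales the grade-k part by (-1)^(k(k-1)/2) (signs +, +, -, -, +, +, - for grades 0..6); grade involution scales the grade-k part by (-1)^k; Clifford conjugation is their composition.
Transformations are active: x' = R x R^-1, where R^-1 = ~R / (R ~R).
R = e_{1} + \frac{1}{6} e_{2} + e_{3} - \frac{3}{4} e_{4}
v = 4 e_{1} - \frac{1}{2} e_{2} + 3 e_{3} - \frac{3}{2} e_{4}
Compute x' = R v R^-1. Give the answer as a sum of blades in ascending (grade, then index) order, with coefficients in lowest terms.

~R = e_{1} + \frac{1}{6} e_{2} + e_{3} - \frac{3}{4} e_{4}, and R ~R = -\frac{373}{144}, so R^-1 = ~R / (-\frac{373}{144}).
R v = -\frac{193}{24} - \frac{7}{6} e_{1} e_{2} - e_{1} e_{3} + \frac{3}{2} e_{1} e_{4} + e_{2} e_{3} - \frac{5}{8} e_{2} e_{4} + \frac{3}{4} e_{3} e_{4}
Answer: \frac{824}{373} e_{1} + \frac{1145}{746} e_{2} + \frac{1197}{373} e_{3} - \frac{2355}{746} e_{4}


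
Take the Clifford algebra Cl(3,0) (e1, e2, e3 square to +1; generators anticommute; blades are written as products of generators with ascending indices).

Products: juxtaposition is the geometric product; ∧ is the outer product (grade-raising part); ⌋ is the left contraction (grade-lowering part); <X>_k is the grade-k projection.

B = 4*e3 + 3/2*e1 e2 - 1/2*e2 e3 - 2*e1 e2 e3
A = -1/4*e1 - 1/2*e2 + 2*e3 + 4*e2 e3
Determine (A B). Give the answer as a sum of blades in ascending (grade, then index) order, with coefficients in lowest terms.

step 1: 10 + 35/4*e1 + 133/8*e2 + 1/4*e3 - 4*e1 e2 - 8*e1 e3 - 3/2*e2 e3 + 25/8*e1 e2 e3
Answer: 10 + 35/4*e1 + 133/8*e2 + 1/4*e3 - 4*e1 e2 - 8*e1 e3 - 3/2*e2 e3 + 25/8*e1 e2 e3


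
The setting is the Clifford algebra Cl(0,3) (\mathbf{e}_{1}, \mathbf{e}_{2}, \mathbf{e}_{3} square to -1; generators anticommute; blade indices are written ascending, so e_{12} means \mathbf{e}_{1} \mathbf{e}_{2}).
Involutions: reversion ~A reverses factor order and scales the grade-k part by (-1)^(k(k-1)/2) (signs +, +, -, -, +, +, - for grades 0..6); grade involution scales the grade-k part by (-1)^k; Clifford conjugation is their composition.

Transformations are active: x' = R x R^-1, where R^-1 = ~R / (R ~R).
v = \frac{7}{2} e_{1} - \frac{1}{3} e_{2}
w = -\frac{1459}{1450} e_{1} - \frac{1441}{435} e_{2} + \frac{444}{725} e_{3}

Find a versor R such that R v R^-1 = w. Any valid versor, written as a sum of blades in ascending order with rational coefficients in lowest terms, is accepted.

Take R = v + w = \frac{1808}{725} e_{1} - \frac{1586}{435} e_{2} + \frac{444}{725} e_{3}. Because q(v) = q(w) = -\frac{445}{36}, conjugation by R sends v exactly to w.
Answer: \frac{1808}{725} e_{1} - \frac{1586}{435} e_{2} + \frac{444}{725} e_{3}


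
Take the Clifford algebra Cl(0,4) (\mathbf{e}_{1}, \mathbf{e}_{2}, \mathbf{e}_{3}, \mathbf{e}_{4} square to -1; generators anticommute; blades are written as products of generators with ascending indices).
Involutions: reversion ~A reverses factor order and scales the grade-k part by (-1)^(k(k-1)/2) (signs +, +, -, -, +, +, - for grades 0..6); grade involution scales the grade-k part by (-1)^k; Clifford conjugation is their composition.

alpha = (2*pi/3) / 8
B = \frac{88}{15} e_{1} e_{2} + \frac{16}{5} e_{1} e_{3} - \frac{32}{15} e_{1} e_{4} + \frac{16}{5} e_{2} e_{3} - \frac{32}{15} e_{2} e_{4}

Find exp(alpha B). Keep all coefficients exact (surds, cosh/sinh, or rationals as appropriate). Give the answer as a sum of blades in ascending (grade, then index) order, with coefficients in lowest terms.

B^2 term by term: the squares give (\frac{88}{15})^2*(e_{1} e_{2})^2 + (\frac{16}{5})^2*(e_{1} e_{3})^2 + (-\frac{32}{15})^2*(e_{1} e_{4})^2 + (\frac{16}{5})^2*(e_{2} e_{3})^2 + (-\frac{32}{15})^2*(e_{2} e_{4})^2 = \frac{7744}{225}*(-1) + \frac{256}{25}*(-1) + \frac{1024}{225}*(-1) + \frac{256}{25}*(-1) + \frac{1024}{225}*(-1) = -64 (each basis 2-blade squares to minus the product of its generators' squares); cross terms between blades sharing an index anticommute and cancel; the commuting (index-disjoint) pairs give grade-4 terms 2*c*c'*(blade product), which cancel blade by blade — e_{1} e_{2} e_{3} e_{4}: \frac{1024}{75} - \frac{1024}{75} = 0 — confirming B is simple. So B^2 = -64.
B^2 = -64 — since the square is negative, the closed form is circular: l = 8, alpha*l = \frac{2 \pi}{3}, so exp(alpha B) = cos(\frac{2 \pi}{3}) + (sin(\frac{2 \pi}{3})/8)*B = - \frac{1}{2} + (\frac{\sqrt{3}}{16})*B.
Answer: - \frac{1}{2} + \frac{11 \sqrt{3}}{30} e_{1} e_{2} + \frac{\sqrt{3}}{5} e_{1} e_{3} - \frac{2 \sqrt{3}}{15} e_{1} e_{4} + \frac{\sqrt{3}}{5} e_{2} e_{3} - \frac{2 \sqrt{3}}{15} e_{2} e_{4}


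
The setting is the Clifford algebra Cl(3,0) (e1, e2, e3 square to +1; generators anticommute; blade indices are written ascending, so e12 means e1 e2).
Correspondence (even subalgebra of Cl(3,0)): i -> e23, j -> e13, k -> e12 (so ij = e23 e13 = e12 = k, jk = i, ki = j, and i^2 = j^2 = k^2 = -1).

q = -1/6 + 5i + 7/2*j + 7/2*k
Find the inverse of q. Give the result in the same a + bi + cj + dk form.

In blades: q = -1/6 + 7/2*e12 + 7/2*e13 + 5*e23.
With qbar = -1/6 - 7/2*e12 - 7/2*e13 - 5*e23 (scalar fixed, mapped units negated), q qbar = 1783/36 (the sum of squared coefficients), so q^-1 = qbar / (1783/36) = -6/1783 - 126/1783*e12 - 126/1783*e13 - 180/1783*e23; translating back:
Answer: -6/1783 - 180/1783*i - 126/1783*j - 126/1783*k


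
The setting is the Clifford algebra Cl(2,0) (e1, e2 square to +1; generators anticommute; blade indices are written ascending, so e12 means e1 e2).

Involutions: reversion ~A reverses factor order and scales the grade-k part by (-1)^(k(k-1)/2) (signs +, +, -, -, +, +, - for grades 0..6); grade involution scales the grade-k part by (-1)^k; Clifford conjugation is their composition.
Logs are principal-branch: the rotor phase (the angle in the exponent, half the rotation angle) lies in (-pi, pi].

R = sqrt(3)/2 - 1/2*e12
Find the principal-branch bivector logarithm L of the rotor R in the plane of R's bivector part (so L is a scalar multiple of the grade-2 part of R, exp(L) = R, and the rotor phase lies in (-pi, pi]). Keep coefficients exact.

The scalar part of R is sqrt(3)/2, which pins the rotor phase on the principal branch; dividing the bivector part by the sine of that phase recovers the unit plane, and L is the phase times that plane.
Concretely: cos(phase) = sqrt(3)/2 gives phase = ±pi/6, and since phase/sin(phase) is even the sign is immaterial: L = (phase/sin(phase)) * <R>_2 = (pi/3) * <R>_2.
Answer: -pi/6*e12


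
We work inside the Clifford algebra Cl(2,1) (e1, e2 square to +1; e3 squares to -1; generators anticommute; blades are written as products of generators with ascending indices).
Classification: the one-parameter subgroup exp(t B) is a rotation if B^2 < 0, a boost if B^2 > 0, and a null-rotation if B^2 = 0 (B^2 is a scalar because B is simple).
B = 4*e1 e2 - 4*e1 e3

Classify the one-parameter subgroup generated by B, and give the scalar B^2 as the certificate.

B^2 term by term: the squares give (4)^2*(e1 e2)^2 + (-4)^2*(e1 e3)^2 = 16*(-1) + 16*(+1) = 0 (each basis 2-blade squares to minus the product of its generators' squares); cross terms between blades sharing an index anticommute and cancel. So B^2 = 0.
Answer: null-rotation, certificate B^2 = 0. Note: conjugating B changes its blade decomposition but never the scalar B^2 = 0, whose sign settles the classification.


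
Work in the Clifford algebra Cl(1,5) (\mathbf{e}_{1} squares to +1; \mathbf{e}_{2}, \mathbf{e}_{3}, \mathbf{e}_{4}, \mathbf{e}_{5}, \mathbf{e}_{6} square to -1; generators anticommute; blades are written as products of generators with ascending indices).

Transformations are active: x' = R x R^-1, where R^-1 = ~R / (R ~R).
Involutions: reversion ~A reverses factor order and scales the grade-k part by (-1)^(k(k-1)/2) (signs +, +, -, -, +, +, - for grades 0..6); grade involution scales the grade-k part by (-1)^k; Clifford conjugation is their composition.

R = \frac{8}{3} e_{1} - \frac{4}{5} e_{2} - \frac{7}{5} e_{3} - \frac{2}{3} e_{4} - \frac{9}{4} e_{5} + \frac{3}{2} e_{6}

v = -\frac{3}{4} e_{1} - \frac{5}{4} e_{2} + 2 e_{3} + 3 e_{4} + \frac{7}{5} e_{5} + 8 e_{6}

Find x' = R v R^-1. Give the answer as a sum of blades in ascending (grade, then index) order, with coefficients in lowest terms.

~R = \frac{8}{3} e_{1} - \frac{4}{5} e_{2} - \frac{7}{5} e_{3} - \frac{2}{3} e_{4} - \frac{9}{4} e_{5} + \frac{3}{2} e_{6}, and R ~R = -\frac{779}{240}, so R^-1 = ~R / (-\frac{779}{240}).
R v = -\frac{141}{20} - \frac{59}{15} e_{1} e_{2} + \frac{257}{60} e_{1} e_{3} + \frac{15}{2} e_{1} e_{4} + \frac{491}{240} e_{1} e_{5} + \frac{539}{24} e_{1} e_{6} - \frac{67}{20} e_{2} e_{3} - \frac{97}{30} e_{2} e_{4} - \frac{1573}{400} e_{2} e_{5} - \frac{181}{40} e_{2} e_{6} - \frac{43}{15} e_{3} e_{4} + \frac{127}{50} e_{3} e_{5} - \frac{71}{5} e_{3} e_{6} + \frac{349}{60} e_{4} e_{5} - \frac{59}{6} e_{4} e_{6} - \frac{201}{10} e_{5} e_{6}
Answer: \frac{38433}{3116} e_{1} - \frac{34669}{15580} e_{2} - \frac{31478}{3895} e_{3} - \frac{4593}{779} e_{4} - \frac{43523}{3895} e_{5} - \frac{1156}{779} e_{6}


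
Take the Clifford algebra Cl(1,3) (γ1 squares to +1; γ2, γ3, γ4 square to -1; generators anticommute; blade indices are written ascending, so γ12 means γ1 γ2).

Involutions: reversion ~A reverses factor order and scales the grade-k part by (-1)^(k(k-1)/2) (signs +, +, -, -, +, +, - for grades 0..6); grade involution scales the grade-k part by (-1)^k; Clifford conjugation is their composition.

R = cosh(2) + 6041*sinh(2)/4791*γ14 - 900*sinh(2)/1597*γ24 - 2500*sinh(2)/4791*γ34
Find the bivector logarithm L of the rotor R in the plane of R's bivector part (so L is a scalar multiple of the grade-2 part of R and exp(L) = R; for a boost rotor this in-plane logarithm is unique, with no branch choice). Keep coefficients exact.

The scalar part of R is cosh(2), which determines |rapidity| via cosh; the sign lives in the bivector part, and pairing them (bivector part over sinh of the rapidity = the plane) gives the unique in-plane L = rapidity * plane.
Concretely: cosh(rapidity) = cosh(2) gives rapidity = ±2, and since rapidity/sinh(rapidity) is even the sign is immaterial: L = (rapidity/sinh(rapidity)) * <R>_2 = (2/sinh(2)) * <R>_2.
Answer: 12082/4791*γ14 - 1800/1597*γ24 - 5000/4791*γ34
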